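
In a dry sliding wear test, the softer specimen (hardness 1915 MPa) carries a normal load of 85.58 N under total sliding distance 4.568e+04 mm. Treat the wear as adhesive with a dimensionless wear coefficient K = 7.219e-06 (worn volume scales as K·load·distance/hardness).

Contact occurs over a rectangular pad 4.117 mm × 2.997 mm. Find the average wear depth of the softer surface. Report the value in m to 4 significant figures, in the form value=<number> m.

Each operation carries full precision, and the intermediates are shown rounded, and one last rounding, at four significant figures.
Convert: Total distance L = 4.568e+04 mm = 45.68 m.
Convert: Hardness H = 1915 MPa = 1.915e+09 Pa.
Convert: Pad sides 4.117 mm × 2.997 mm = 0.004117 m × 0.002997 m. Contact area A = 0.004117 m × 0.002997 m = 1.234e-05 m².
In SI base units: W = 85.58 N, H = 1.915e+09 Pa, K = 7.219e-06.
Archard volume V = K·W·L/H = 7.219e-06 · 85.58 · 45.68 / 1.915e+09 = 1.474e-11 m³.
Mean depth h = V/A = 1.474e-11 / 1.234e-05 = 1.194e-06 m.

value=1.194e-06 m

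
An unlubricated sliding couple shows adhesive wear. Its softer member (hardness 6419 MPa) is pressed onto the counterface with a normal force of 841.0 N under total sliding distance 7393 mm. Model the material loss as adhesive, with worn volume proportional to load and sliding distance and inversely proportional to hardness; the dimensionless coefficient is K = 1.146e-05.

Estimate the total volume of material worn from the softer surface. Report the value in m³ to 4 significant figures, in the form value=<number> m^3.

value=1.110e-11 m^3

Shown intermediates are rounded; each operation holds full precision; one last rounding: 4 significant digits.
Total distance L = 7393 mm = 7.393 m.
Hardness H = 6419 MPa = 6.419e+09 Pa.
Expressed in SI base units: W = 841.0 N, H = 6.419e+09 Pa, K = 1.146e-05.
Wear volume V = K·W·L/H = 1.146e-05 · 841.0 · 7.393 / 6.419e+09 = 1.110e-11 m³.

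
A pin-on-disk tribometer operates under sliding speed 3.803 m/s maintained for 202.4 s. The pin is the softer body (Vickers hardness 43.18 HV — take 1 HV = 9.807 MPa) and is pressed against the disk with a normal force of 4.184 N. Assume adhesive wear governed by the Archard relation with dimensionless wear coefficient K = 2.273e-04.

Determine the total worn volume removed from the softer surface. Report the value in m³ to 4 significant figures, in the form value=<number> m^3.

value=1.729e-09 m^3

Quoted intermediates are rounded; the computation maintains exact precision, and one last rounding: 4 significant digits.
Sliding distance L = v·t = 3.803 m/s × 202.4 s = 769.7 m.
Hardness H = 43.18 HV × 9.807 MPa/HV = 423.5 MPa = 4.235e+08 Pa.
Restated in SI base units: W = 4.184 N, H = 4.235e+08 Pa, K = 2.273e-04.
Volume removed: V = K·W·L/H = 2.273e-04 · 4.184 · 769.7 / 4.235e+08 = 1.729e-09 m³.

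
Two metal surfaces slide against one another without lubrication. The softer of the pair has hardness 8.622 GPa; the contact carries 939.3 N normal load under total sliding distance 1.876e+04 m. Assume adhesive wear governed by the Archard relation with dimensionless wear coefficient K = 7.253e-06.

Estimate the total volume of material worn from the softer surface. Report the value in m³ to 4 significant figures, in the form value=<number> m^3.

Intermediates appear rounded. Each operation holds full precision; one last rounding to four significant digits.
Convert: Hardness H = 8.622 GPa = 8.622e+09 Pa.
In SI base units, W = 939.3 N, H = 8.622e+09 Pa, K = 7.253e-06.
Archard volume V = K·W·L/H = 7.253e-06 · 939.3 · 1.876e+04 / 8.622e+09 = 1.482e-08 m³.

value=1.482e-08 m^3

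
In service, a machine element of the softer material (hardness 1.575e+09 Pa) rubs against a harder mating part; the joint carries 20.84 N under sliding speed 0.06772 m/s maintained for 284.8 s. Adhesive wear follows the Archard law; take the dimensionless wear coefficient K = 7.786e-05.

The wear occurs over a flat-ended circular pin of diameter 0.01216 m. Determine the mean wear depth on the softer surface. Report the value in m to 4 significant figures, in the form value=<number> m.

value=1.711e-07 m

The intermediates appear rounded — every step keeps full precision. Rounded once at the end to four significant digits.
Convert: Distance covered L = v·t = 0.06772 m/s × 284.8 s = 19.29 m.
Convert: Contact area A = π·d²/4 = π·(0.01216 m)²/4 = 1.161e-04 m².
Restated in SI base units: W = 20.84 N, H = 1.575e+09 Pa, K = 7.786e-05.
Wear volume V = K·W·L/H = 7.786e-05 · 20.84 · 19.29 / 1.575e+09 = 1.987e-11 m³.
Mean wear depth h = V/A = 1.987e-11 / 1.161e-04 = 1.711e-07 m.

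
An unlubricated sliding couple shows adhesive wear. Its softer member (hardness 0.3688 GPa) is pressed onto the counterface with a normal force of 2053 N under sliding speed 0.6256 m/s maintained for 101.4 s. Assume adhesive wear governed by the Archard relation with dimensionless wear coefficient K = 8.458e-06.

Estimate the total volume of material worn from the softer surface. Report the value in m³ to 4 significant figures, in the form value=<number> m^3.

The algebra keeps exact precision. Displayed values are rounded. Rounded just once to 4 significant digits.
Distance covered L = v·t = 0.6256 m/s × 101.4 s = 63.44 m.
Hardness H = 0.3688 GPa = 3.688e+08 Pa.
SI base units throughout: W = 2053 N, H = 3.688e+08 Pa, K = 8.458e-06.
Archard relation: V = K·W·L/H = 8.458e-06 · 2053 · 63.44 / 3.688e+08 = 2.987e-09 m³.

value=2.987e-09 m^3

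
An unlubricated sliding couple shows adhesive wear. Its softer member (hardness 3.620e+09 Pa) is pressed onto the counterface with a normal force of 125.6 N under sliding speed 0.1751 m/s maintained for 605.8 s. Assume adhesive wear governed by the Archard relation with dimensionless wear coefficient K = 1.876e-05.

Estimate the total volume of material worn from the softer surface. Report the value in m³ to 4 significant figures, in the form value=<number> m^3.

The computation maintains full precision; intermediates appear rounded — a single final rounding to 4 significant figures.
Convert: The distance L = v·t = 0.1751 m/s × 605.8 s = 106.1 m.
SI base units throughout: W = 125.6 N, H = 3.620e+09 Pa, K = 1.876e-05.
Apply Archard: V = K·W·L/H = 1.876e-05 · 125.6 · 106.1 / 3.620e+09 = 6.904e-11 m³.

value=6.904e-11 m^3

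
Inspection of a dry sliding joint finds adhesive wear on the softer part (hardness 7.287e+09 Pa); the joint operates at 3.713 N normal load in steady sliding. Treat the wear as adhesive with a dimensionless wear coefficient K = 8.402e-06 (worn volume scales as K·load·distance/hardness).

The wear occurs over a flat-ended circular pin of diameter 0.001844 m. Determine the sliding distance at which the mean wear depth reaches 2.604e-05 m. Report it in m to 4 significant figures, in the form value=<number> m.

Intermediate values appear rounded — all arithmetic holds full precision; rounded once at the end to 4 significant digits.
Convert: Contact area A = π·d²/4 = π·(0.001844 m)²/4 = 2.671e-06 m².
SI base units throughout: W = 3.713 N, H = 7.287e+09 Pa, K = 8.402e-06.
Volume at the limit: V_lim = h_lim·A = 2.604e-05 · 2.671e-06 = 6.954e-11 m³.
Sliding life L = V_lim·H/(K·W) = 6.954e-11 · 7.287e+09 / (8.402e-06 · 3.713) = 1.624e+04 m.

value=1.624e+04 m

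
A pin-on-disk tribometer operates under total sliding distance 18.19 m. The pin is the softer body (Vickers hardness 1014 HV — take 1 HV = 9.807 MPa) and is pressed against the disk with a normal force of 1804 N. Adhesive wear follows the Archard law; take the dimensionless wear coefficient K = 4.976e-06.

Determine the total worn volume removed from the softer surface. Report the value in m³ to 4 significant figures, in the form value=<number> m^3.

Intermediates are shown rounded — all working math maintains full precision — a single final rounding, at four significant digits.
Hardness H = 1014 HV × 9.807 MPa/HV = 9944 MPa = 9.944e+09 Pa.
As SI base values: W = 1804 N, H = 9.944e+09 Pa, K = 4.976e-06.
Volume removed: V = K·W·L/H = 4.976e-06 · 1804 · 18.19 / 9.944e+09 = 1.642e-11 m³.

value=1.642e-11 m^3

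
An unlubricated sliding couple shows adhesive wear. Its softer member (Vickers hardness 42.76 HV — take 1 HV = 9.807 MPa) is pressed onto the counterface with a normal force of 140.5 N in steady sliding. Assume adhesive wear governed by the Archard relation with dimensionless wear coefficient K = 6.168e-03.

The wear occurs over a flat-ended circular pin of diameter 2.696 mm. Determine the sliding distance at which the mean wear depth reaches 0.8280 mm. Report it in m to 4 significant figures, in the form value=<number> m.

Quoted intermediates are rounded. The computation runs at full precision — rounded just once, at 4 significant figures.
Hardness H = 42.76 HV × 9.807 MPa/HV = 419.3 MPa = 4.193e+08 Pa.
Pin diameter d = 2.696 mm = 0.002696 m. Contact area A = π·d²/4 = π·(0.002696 m)²/4 = 5.709e-06 m².
Depth limit h_lim = 0.8280 mm = 8.280e-04 m.
SI base units throughout: W = 140.5 N, H = 4.193e+08 Pa, K = 6.168e-03.
At the depth limit, V_lim = h_lim·A = 8.280e-04 · 5.709e-06 = 4.727e-09 m³.
Inverting, life L = V_lim·H/(K·W) = 4.727e-09 · 4.193e+08 / (6.168e-03 · 140.5) = 2.287 m.

value=2.287 m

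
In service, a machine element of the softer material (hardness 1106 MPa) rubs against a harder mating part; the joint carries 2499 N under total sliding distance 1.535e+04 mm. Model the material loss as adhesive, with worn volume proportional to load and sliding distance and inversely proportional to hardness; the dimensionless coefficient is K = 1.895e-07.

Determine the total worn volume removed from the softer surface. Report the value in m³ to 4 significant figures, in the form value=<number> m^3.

The computation runs at full float precision; the intermediates are shown rounded — rounded just once, at four significant digits.
The distance L = 1.535e+04 mm = 15.35 m.
Hardness H = 1106 MPa = 1.106e+09 Pa.
Restated in SI base units: W = 2499 N, H = 1.106e+09 Pa, K = 1.895e-07.
By Archard's law, V = K·W·L/H = 1.895e-07 · 2499 · 15.35 / 1.106e+09 = 6.572e-12 m³.

value=6.572e-12 m^3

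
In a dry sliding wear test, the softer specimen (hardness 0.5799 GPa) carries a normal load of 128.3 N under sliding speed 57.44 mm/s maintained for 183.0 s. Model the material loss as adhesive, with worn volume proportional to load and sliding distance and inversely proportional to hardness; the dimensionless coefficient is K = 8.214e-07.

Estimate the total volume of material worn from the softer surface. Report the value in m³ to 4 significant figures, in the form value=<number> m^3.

value=1.910e-12 m^3

Intermediate values appear rounded. Every step holds full float precision; one last rounding: 4 significant digits.
Sliding speed v = 57.44 mm/s = 0.05744 m/s. Total distance L = v·t = 0.05744 m/s × 183.0 s = 10.51 m.
Hardness H = 0.5799 GPa = 5.799e+08 Pa.
In SI base units, W = 128.3 N, H = 5.799e+08 Pa, K = 8.214e-07.
Apply Archard: V = K·W·L/H = 8.214e-07 · 128.3 · 10.51 / 5.799e+08 = 1.910e-12 m³.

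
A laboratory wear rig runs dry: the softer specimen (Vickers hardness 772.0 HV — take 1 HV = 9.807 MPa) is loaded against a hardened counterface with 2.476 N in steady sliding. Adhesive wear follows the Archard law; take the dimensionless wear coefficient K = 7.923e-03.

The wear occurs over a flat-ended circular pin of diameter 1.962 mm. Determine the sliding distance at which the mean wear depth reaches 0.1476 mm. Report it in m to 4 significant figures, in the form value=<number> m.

Printed values are rounded; the computation keeps full precision — rounded just once to 4 significant digits.
Convert: Hardness H = 772.0 HV × 9.807 MPa/HV = 7571 MPa = 7.571e+09 Pa.
Convert: Pin diameter d = 1.962 mm = 0.001962 m. Contact area A = π·d²/4 = π·(0.001962 m)²/4 = 3.023e-06 m².
Convert: Depth limit h_lim = 0.1476 mm = 1.476e-04 m.
In SI base units, W = 2.476 N, H = 7.571e+09 Pa, K = 7.923e-03.
Limit volume V_lim = h_lim·A = 1.476e-04 · 3.023e-06 = 4.462e-10 m³.
Sliding life L = V_lim·H/(K·W) = 4.462e-10 · 7.571e+09 / (7.923e-03 · 2.476) = 172.2 m.

value=172.2 m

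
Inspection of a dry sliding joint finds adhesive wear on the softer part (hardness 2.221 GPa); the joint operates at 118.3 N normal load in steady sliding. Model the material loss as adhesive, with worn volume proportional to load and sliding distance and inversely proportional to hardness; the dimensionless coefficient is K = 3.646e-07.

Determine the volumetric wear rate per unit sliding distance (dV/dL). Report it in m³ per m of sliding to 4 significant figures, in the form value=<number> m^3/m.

Printed values are rounded — all arithmetic runs at full float precision; rounded once at the end: four significant digits.
Convert: Hardness H = 2.221 GPa = 2.221e+09 Pa.
Working in SI base units: W = 118.3 N, H = 2.221e+09 Pa, K = 3.646e-07.
Wear rate dV/dL = K·W/H, per unit distance: 3.646e-07 · 118.3 / 2.221e+09 = 1.942e-14 m³/m.

value=1.942e-14 m^3/m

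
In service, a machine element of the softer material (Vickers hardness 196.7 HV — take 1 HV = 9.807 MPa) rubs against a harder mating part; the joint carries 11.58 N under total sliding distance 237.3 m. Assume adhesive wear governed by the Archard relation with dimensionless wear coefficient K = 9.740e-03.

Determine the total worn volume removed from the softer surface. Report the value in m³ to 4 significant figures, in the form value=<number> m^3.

All arithmetic maintains exact precision — intermediates are printed rounded; one last rounding to four significant figures.
Hardness H = 196.7 HV × 9.807 MPa/HV = 1929 MPa = 1.929e+09 Pa.
Working in SI base units: W = 11.58 N, H = 1.929e+09 Pa, K = 9.740e-03.
Volume removed: V = K·W·L/H = 9.740e-03 · 11.58 · 237.3 / 1.929e+09 = 1.387e-08 m³.

value=1.387e-08 m^3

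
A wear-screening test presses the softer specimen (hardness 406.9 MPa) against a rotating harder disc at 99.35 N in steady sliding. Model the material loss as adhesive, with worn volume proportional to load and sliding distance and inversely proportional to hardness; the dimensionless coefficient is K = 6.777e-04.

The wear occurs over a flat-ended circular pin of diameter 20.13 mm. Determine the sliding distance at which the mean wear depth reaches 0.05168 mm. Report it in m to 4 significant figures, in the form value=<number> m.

value=99.40 m

The intermediates are shown rounded — all working math carries exact precision, and one final rounding, at 4 significant figures.
Hardness H = 406.9 MPa = 4.069e+08 Pa.
Pin diameter d = 20.13 mm = 0.02013 m. Contact area A = π·d²/4 = π·(0.02013 m)²/4 = 3.183e-04 m².
Depth limit h_lim = 0.05168 mm = 5.168e-05 m.
Expressed in SI base units: W = 99.35 N, H = 4.069e+08 Pa, K = 6.777e-04.
Limit volume V_lim = h_lim·A = 5.168e-05 · 3.183e-04 = 1.645e-08 m³.
Sliding life L = V_lim·H/(K·W) = 1.645e-08 · 4.069e+08 / (6.777e-04 · 99.35) = 99.40 m.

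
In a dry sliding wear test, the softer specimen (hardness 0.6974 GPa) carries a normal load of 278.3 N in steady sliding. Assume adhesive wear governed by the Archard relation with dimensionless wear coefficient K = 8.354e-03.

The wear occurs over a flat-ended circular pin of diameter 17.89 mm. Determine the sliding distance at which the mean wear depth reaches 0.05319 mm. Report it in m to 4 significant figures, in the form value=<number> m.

value=4.011 m

Each operation carries full float precision — quoted intermediates are rounded, and a single final rounding, at four significant figures.
Convert: Hardness H = 0.6974 GPa = 6.974e+08 Pa.
Convert: Pin diameter d = 17.89 mm = 0.01789 m. Contact area A = π·d²/4 = π·(0.01789 m)²/4 = 2.514e-04 m².
Convert: Depth limit h_lim = 0.05319 mm = 5.319e-05 m.
In SI base units: W = 278.3 N, H = 6.974e+08 Pa, K = 8.354e-03.
Permissible volume V_lim = h_lim·A = 5.319e-05 · 2.514e-04 = 1.337e-08 m³.
Thus life L = V_lim·H/(K·W) = 1.337e-08 · 6.974e+08 / (8.354e-03 · 278.3) = 4.011 m.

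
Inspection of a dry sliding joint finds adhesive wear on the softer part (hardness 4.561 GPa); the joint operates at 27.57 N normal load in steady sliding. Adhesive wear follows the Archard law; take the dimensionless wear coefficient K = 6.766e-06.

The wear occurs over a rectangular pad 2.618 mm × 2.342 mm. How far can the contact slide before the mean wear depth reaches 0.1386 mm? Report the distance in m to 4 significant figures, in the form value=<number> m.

Intermediate values appear rounded. All arithmetic runs at full precision; a single final rounding to four significant figures.
Hardness H = 4.561 GPa = 4.561e+09 Pa.
Pad sides 2.618 mm × 2.342 mm = 0.002618 m × 0.002342 m. Contact area A = 0.002618 m × 0.002342 m = 6.131e-06 m².
Depth limit h_lim = 0.1386 mm = 1.386e-04 m.
Collected in SI base units: W = 27.57 N, H = 4.561e+09 Pa, K = 6.766e-06.
Volume at the limit: V_lim = h_lim·A = 1.386e-04 · 6.131e-06 = 8.498e-10 m³.
Inverting, life L = V_lim·H/(K·W) = 8.498e-10 · 4.561e+09 / (6.766e-06 · 27.57) = 2.078e+04 m.

value=2.078e+04 m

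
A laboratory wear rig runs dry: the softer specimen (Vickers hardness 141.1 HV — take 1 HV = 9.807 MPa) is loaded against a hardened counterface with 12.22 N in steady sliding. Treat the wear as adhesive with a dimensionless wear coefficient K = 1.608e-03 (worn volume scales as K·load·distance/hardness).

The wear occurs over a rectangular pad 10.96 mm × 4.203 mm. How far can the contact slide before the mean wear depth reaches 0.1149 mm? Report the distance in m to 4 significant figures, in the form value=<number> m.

The intermediates appear rounded. All arithmetic carries full float precision. Rounded once at the end to 4 significant digits.
Hardness H = 141.1 HV × 9.807 MPa/HV = 1384 MPa = 1.384e+09 Pa.
Pad sides 10.96 mm × 4.203 mm = 0.01096 m × 0.004203 m. Contact area A = 0.01096 m × 0.004203 m = 4.606e-05 m².
Depth limit h_lim = 0.1149 mm = 1.149e-04 m.
Collected in SI base units: W = 12.22 N, H = 1.384e+09 Pa, K = 1.608e-03.
Allowed volume V_lim = h_lim·A = 1.149e-04 · 4.606e-05 = 5.293e-09 m³.
Sliding life L = V_lim·H/(K·W) = 5.293e-09 · 1.384e+09 / (1.608e-03 · 12.22) = 372.7 m.

value=372.7 m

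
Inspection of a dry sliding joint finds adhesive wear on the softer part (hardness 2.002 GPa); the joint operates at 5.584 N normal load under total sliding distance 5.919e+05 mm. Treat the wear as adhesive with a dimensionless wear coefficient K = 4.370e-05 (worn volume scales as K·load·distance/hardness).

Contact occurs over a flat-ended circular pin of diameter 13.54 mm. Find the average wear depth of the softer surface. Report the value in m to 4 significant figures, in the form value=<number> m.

Intermediate values are printed rounded, and all working math runs at full float precision, and one final rounding to four significant figures.
Distance covered L = 5.919e+05 mm = 591.9 m.
Hardness H = 2.002 GPa = 2.002e+09 Pa.
Pin diameter d = 13.54 mm = 0.01354 m. Contact area A = π·d²/4 = π·(0.01354 m)²/4 = 1.440e-04 m².
Expressed in SI base units: W = 5.584 N, H = 2.002e+09 Pa, K = 4.370e-05.
Archard relation: V = K·W·L/H = 4.370e-05 · 5.584 · 591.9 / 2.002e+09 = 7.215e-11 m³.
Depth h = V/A = 7.215e-11 / 1.440e-04 = 5.011e-07 m.

value=5.011e-07 m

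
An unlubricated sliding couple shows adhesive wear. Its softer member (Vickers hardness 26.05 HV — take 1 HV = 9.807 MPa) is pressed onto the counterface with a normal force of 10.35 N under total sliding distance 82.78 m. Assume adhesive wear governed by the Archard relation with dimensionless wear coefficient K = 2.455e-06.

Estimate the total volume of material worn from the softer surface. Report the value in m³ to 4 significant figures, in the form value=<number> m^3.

value=8.233e-12 m^3

All arithmetic carries full float precision, and the intermediates are displayed rounded — a single final rounding to four significant digits.
Convert: Hardness H = 26.05 HV × 9.807 MPa/HV = 255.5 MPa = 2.555e+08 Pa.
In SI base units, W = 10.35 N, H = 2.555e+08 Pa, K = 2.455e-06.
Archard relation: V = K·W·L/H = 2.455e-06 · 10.35 · 82.78 / 2.555e+08 = 8.233e-12 m³.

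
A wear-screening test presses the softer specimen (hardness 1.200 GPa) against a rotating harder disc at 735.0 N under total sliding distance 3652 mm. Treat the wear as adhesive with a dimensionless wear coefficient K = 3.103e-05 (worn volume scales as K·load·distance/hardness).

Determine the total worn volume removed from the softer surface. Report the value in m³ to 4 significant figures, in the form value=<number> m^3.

value=6.941e-11 m^3

The computation holds full float precision. Intermediate values are printed rounded, and a single final rounding: 4 significant figures.
Total distance L = 3652 mm = 3.652 m.
Hardness H = 1.200 GPa = 1.200e+09 Pa.
Collected in SI base units: W = 735.0 N, H = 1.200e+09 Pa, K = 3.103e-05.
Volume removed: V = K·W·L/H = 3.103e-05 · 735.0 · 3.652 / 1.200e+09 = 6.941e-11 m³.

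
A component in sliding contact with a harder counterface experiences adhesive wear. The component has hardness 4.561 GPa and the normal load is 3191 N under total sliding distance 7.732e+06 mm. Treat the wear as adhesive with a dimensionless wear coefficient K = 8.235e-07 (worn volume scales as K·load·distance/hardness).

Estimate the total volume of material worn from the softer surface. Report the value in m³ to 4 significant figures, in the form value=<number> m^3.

Intermediates are displayed rounded. All arithmetic maintains full float precision. Rounded just once, at 4 significant digits.
Total distance L = 7.732e+06 mm = 7732 m.
Hardness H = 4.561 GPa = 4.561e+09 Pa.
As SI base values: W = 3191 N, H = 4.561e+09 Pa, K = 8.235e-07.
By Archard's law, V = K·W·L/H = 8.235e-07 · 3191 · 7732 / 4.561e+09 = 4.455e-09 m³.

value=4.455e-09 m^3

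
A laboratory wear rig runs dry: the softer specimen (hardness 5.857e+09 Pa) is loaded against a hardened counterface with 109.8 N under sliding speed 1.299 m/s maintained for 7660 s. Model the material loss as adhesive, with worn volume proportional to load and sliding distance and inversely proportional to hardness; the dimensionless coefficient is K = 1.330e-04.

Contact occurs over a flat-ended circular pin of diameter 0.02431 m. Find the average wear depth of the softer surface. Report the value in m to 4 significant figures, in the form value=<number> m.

value=5.345e-05 m

All arithmetic holds full precision. Intermediate values appear rounded; one final rounding to 4 significant digits.
Convert: The distance L = v·t = 1.299 m/s × 7660 s = 9950 m.
Convert: Contact area A = π·d²/4 = π·(0.02431 m)²/4 = 4.642e-04 m².
Working in SI base units: W = 109.8 N, H = 5.857e+09 Pa, K = 1.330e-04.
Wear volume V = K·W·L/H = 1.330e-04 · 109.8 · 9950 / 5.857e+09 = 2.481e-08 m³.
Wear depth h = V/A = 2.481e-08 / 4.642e-04 = 5.345e-05 m.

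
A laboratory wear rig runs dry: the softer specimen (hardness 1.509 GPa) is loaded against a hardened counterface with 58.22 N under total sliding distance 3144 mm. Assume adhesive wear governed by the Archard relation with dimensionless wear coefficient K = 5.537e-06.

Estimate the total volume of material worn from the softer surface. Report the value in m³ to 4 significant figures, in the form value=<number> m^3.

value=6.716e-13 m^3

Each operation carries full float precision; the intermediates are printed rounded, and one final rounding, at 4 significant digits.
The distance L = 3144 mm = 3.144 m.
Hardness H = 1.509 GPa = 1.509e+09 Pa.
As SI base values: W = 58.22 N, H = 1.509e+09 Pa, K = 5.537e-06.
Apply Archard: V = K·W·L/H = 5.537e-06 · 58.22 · 3.144 / 1.509e+09 = 6.716e-13 m³.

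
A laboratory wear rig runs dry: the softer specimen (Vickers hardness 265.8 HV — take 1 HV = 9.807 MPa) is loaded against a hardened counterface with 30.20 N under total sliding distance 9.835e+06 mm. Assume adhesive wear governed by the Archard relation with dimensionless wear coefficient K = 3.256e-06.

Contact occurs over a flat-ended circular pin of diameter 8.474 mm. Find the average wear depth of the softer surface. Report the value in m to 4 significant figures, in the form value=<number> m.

value=6.578e-06 m

Intermediates appear rounded, and all working math keeps exact precision, and a lone final rounding to four significant figures.
Convert: Sliding distance L = 9.835e+06 mm = 9835 m.
Convert: Hardness H = 265.8 HV × 9.807 MPa/HV = 2607 MPa = 2.607e+09 Pa.
Convert: Pin diameter d = 8.474 mm = 0.008474 m. Contact area A = π·d²/4 = π·(0.008474 m)²/4 = 5.640e-05 m².
Restated in SI base units: W = 30.20 N, H = 2.607e+09 Pa, K = 3.256e-06.
Worn volume V = K·W·L/H = 3.256e-06 · 30.20 · 9835 / 2.607e+09 = 3.710e-10 m³.
Depth of wear h = V/A = 3.710e-10 / 5.640e-05 = 6.578e-06 m.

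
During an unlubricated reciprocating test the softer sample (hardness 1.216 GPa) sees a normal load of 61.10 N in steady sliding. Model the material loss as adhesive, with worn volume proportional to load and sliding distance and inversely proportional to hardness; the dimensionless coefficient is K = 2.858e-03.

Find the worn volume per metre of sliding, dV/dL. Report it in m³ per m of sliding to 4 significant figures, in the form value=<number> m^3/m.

The intermediates appear rounded — the computation maintains exact precision; a lone final rounding to four significant figures.
Hardness H = 1.216 GPa = 1.216e+09 Pa.
In SI base units: W = 61.10 N, H = 1.216e+09 Pa, K = 2.858e-03.
Volumetric rate dV/dL = K·W/H, per unit distance: 2.858e-03 · 61.10 / 1.216e+09 = 1.436e-10 m³/m.

value=1.436e-10 m^3/m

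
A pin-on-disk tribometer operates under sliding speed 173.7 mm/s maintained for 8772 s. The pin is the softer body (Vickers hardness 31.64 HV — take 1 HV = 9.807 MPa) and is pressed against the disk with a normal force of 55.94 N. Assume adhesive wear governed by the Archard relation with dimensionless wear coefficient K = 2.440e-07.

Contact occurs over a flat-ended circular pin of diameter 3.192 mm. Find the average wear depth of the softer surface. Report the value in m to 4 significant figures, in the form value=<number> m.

value=8.376e-06 m

Every step carries exact precision, and intermediates are shown rounded; a lone final rounding, at four significant digits.
Sliding speed v = 173.7 mm/s = 0.1737 m/s. Distance L = v·t = 0.1737 m/s × 8772 s = 1524 m.
Hardness H = 31.64 HV × 9.807 MPa/HV = 310.3 MPa = 3.103e+08 Pa.
Pin diameter d = 3.192 mm = 0.003192 m. Contact area A = π·d²/4 = π·(0.003192 m)²/4 = 8.002e-06 m².
Expressed in SI base units: W = 55.94 N, H = 3.103e+08 Pa, K = 2.440e-07.
Apply Archard: V = K·W·L/H = 2.440e-07 · 55.94 · 1524 / 3.103e+08 = 6.703e-11 m³.
Mean depth h = V/A = 6.703e-11 / 8.002e-06 = 8.376e-06 m.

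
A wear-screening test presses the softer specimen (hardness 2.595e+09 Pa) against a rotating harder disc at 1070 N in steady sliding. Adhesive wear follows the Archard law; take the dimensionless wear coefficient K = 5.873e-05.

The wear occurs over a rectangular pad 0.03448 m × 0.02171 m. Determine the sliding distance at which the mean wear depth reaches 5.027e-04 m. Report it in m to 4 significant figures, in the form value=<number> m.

value=1.554e+04 m

Printed values are rounded. All arithmetic maintains full float precision. Rounded just once to 4 significant figures.
Convert: Contact area A = 0.03448 m × 0.02171 m = 7.486e-04 m².
SI base units throughout: W = 1070 N, H = 2.595e+09 Pa, K = 5.873e-05.
Wearable volume V_lim = h_lim·A = 5.027e-04 · 7.486e-04 = 3.763e-07 m³.
Thus life L = V_lim·H/(K·W) = 3.763e-07 · 2.595e+09 / (5.873e-05 · 1070) = 1.554e+04 m.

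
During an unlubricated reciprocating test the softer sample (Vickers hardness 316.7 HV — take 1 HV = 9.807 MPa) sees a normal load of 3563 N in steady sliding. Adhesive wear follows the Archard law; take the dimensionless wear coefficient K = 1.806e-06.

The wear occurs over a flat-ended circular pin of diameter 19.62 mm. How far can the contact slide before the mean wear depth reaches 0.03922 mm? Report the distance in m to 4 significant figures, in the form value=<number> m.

value=5723 m

The intermediates appear rounded, and the computation holds full precision, and a lone final rounding, at four significant figures.
Convert: Hardness H = 316.7 HV × 9.807 MPa/HV = 3106 MPa = 3.106e+09 Pa.
Convert: Pin diameter d = 19.62 mm = 0.01962 m. Contact area A = π·d²/4 = π·(0.01962 m)²/4 = 3.023e-04 m².
Convert: Depth limit h_lim = 0.03922 mm = 3.922e-05 m.
Restated in SI base units: W = 3563 N, H = 3.106e+09 Pa, K = 1.806e-06.
Allowed volume V_lim = h_lim·A = 3.922e-05 · 3.023e-04 = 1.186e-08 m³.
Thus life L = V_lim·H/(K·W) = 1.186e-08 · 3.106e+09 / (1.806e-06 · 3563) = 5723 m.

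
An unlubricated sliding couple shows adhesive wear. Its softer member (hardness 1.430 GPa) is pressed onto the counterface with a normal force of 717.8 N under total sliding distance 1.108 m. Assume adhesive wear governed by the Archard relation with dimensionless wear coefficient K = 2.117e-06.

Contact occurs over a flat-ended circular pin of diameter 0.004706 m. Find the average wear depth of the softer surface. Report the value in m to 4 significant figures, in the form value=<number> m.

Intermediates are displayed rounded; all arithmetic runs at exact precision — rounded just once to four significant figures.
Hardness H = 1.430 GPa = 1.430e+09 Pa.
Contact area A = π·d²/4 = π·(0.004706 m)²/4 = 1.739e-05 m².
As SI base values: W = 717.8 N, H = 1.430e+09 Pa, K = 2.117e-06.
Wear volume V = K·W·L/H = 2.117e-06 · 717.8 · 1.108 / 1.430e+09 = 1.177e-12 m³.
Wear depth h = V/A = 1.177e-12 / 1.739e-05 = 6.769e-08 m.

value=6.769e-08 m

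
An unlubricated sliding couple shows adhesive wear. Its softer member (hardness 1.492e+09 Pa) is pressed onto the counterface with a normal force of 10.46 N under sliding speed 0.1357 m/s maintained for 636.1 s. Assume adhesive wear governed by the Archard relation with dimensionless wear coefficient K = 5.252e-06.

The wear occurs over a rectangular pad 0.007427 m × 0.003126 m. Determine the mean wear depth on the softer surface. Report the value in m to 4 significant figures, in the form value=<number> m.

value=1.369e-07 m

The computation maintains full precision; printed values are rounded; one final rounding, at 4 significant digits.
Convert: The distance L = v·t = 0.1357 m/s × 636.1 s = 86.32 m.
Convert: Contact area A = 0.007427 m × 0.003126 m = 2.322e-05 m².
In SI base units, W = 10.46 N, H = 1.492e+09 Pa, K = 5.252e-06.
Archard volume V = K·W·L/H = 5.252e-06 · 10.46 · 86.32 / 1.492e+09 = 3.178e-12 m³.
Mean wear depth h = V/A = 3.178e-12 / 2.322e-05 = 1.369e-07 m.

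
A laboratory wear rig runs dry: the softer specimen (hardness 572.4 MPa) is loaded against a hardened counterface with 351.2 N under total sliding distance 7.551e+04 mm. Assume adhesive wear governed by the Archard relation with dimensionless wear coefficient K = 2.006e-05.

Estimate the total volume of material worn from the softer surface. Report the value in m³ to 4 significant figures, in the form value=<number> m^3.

All working math keeps exact precision. Displayed values are rounded, and one last rounding: 4 significant figures.
Convert: Distance covered L = 7.551e+04 mm = 75.51 m.
Convert: Hardness H = 572.4 MPa = 5.724e+08 Pa.
Restated in SI base units: W = 351.2 N, H = 5.724e+08 Pa, K = 2.006e-05.
By Archard's law, V = K·W·L/H = 2.006e-05 · 351.2 · 75.51 / 5.724e+08 = 9.294e-10 m³.

value=9.294e-10 m^3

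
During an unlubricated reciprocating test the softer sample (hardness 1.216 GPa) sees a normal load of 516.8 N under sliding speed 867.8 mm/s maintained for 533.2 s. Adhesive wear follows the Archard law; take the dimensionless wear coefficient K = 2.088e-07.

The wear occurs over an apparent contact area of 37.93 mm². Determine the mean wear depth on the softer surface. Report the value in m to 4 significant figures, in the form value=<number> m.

value=1.083e-06 m

The algebra runs at full precision; the intermediates are displayed rounded. Rounded just once, at four significant digits.
Sliding speed v = 867.8 mm/s = 0.8678 m/s. Total distance L = v·t = 0.8678 m/s × 533.2 s = 462.7 m.
Hardness H = 1.216 GPa = 1.216e+09 Pa.
Contact area A = 37.93 mm² = 3.793e-05 m².
Collected in SI base units: W = 516.8 N, H = 1.216e+09 Pa, K = 2.088e-07.
Worn volume V = K·W·L/H = 2.088e-07 · 516.8 · 462.7 / 1.216e+09 = 4.106e-11 m³.
Average depth h = V/A = 4.106e-11 / 3.793e-05 = 1.083e-06 m.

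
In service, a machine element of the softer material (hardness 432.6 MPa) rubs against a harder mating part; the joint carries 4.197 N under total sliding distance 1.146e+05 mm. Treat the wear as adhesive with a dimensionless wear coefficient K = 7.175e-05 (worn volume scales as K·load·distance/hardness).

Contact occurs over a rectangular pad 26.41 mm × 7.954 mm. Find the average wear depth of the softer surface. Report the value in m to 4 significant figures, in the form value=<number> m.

The computation carries full precision; intermediates are shown rounded. Rounded once at the end, at 4 significant figures.
Convert: Distance L = 1.146e+05 mm = 114.6 m.
Convert: Hardness H = 432.6 MPa = 4.326e+08 Pa.
Convert: Pad sides 26.41 mm × 7.954 mm = 0.02641 m × 0.007954 m. Contact area A = 0.02641 m × 0.007954 m = 2.101e-04 m².
SI base units throughout: W = 4.197 N, H = 4.326e+08 Pa, K = 7.175e-05.
Archard relation: V = K·W·L/H = 7.175e-05 · 4.197 · 114.6 / 4.326e+08 = 7.977e-11 m³.
Mean wear depth h = V/A = 7.977e-11 / 2.101e-04 = 3.798e-07 m.

value=3.798e-07 m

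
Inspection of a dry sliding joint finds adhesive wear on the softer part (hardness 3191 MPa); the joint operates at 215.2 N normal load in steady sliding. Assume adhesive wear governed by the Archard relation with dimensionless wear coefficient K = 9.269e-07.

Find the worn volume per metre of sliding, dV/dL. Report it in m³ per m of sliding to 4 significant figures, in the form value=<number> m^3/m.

value=6.251e-14 m^3/m

The computation runs at full float precision, and printed values are rounded — rounded once at the end, at 4 significant figures.
Hardness H = 3191 MPa = 3.191e+09 Pa.
In SI base units: W = 215.2 N, H = 3.191e+09 Pa, K = 9.269e-07.
The wear rate dV/dL = K·W/H, so: 9.269e-07 · 215.2 / 3.191e+09 = 6.251e-14 m³/m.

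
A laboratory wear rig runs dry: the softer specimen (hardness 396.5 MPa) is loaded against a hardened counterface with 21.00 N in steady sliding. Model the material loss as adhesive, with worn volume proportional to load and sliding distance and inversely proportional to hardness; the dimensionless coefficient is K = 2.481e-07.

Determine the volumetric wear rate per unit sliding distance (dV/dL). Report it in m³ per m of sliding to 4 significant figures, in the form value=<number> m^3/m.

Intermediates are printed rounded, and the algebra runs at full float precision. Rounded once at the end to four significant digits.
Convert: Hardness H = 396.5 MPa = 3.965e+08 Pa.
Collected in SI base units: W = 21.00 N, H = 3.965e+08 Pa, K = 2.481e-07.
Wear rate dV/dL = K·W/H (independent of L): 2.481e-07 · 21.00 / 3.965e+08 = 1.314e-14 m³/m.

value=1.314e-14 m^3/m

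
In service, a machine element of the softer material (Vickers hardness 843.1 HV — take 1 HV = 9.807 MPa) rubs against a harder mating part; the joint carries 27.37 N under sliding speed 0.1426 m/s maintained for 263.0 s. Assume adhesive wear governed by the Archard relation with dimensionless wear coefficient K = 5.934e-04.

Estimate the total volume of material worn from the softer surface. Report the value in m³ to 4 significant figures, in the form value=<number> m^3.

The intermediates are printed rounded. All arithmetic keeps full precision. Rounded once at the end to four significant figures.
Convert: Distance L = v·t = 0.1426 m/s × 263.0 s = 37.50 m.
Convert: Hardness H = 843.1 HV × 9.807 MPa/HV = 8268 MPa = 8.268e+09 Pa.
In SI base units, W = 27.37 N, H = 8.268e+09 Pa, K = 5.934e-04.
Archard relation: V = K·W·L/H = 5.934e-04 · 27.37 · 37.50 / 8.268e+09 = 7.367e-11 m³.

value=7.367e-11 m^3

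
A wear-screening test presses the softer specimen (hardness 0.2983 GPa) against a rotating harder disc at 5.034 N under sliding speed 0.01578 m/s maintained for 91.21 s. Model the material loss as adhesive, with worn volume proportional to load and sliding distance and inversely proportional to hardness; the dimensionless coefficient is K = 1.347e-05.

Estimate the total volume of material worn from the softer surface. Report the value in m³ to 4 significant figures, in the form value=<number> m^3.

Intermediates are printed rounded; each operation carries full precision. Rounded once at the end: 4 significant digits.
The distance L = v·t = 0.01578 m/s × 91.21 s = 1.439 m.
Hardness H = 0.2983 GPa = 2.983e+08 Pa.
SI base units throughout: W = 5.034 N, H = 2.983e+08 Pa, K = 1.347e-05.
Apply Archard: V = K·W·L/H = 1.347e-05 · 5.034 · 1.439 / 2.983e+08 = 3.272e-13 m³.

value=3.272e-13 m^3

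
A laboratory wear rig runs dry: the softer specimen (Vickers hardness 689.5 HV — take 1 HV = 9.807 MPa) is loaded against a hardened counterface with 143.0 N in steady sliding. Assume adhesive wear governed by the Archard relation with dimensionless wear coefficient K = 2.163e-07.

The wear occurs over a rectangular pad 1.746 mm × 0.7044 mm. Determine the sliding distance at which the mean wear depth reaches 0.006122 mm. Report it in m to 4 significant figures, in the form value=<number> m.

The intermediates are displayed rounded — every step runs at full float precision. Rounded just once: four significant digits.
Convert: Hardness H = 689.5 HV × 9.807 MPa/HV = 6762 MPa = 6.762e+09 Pa.
Convert: Pad sides 1.746 mm × 0.7044 mm = 1.746e-03 m × 7.044e-04 m. Contact area A = 1.746e-03 m × 7.044e-04 m = 1.230e-06 m².
Convert: Depth limit h_lim = 0.006122 mm = 6.122e-06 m.
Expressed in SI base units: W = 143.0 N, H = 6.762e+09 Pa, K = 2.163e-07.
At the depth limit, V_lim = h_lim·A = 6.122e-06 · 1.230e-06 = 7.529e-12 m³.
Inverting, life L = V_lim·H/(K·W) = 7.529e-12 · 6.762e+09 / (2.163e-07 · 143.0) = 1646 m.

value=1646 m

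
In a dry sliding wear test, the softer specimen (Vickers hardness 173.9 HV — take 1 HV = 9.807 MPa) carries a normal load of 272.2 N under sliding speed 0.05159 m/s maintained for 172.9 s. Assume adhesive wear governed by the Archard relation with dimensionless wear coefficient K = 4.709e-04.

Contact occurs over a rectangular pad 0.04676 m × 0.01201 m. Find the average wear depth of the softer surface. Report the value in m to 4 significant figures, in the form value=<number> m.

Intermediate values are shown rounded; the computation carries exact precision, and one last rounding to 4 significant digits.
Convert: Total distance L = v·t = 0.05159 m/s × 172.9 s = 8.920 m.
Convert: Hardness H = 173.9 HV × 9.807 MPa/HV = 1705 MPa = 1.705e+09 Pa.
Convert: Contact area A = 0.04676 m × 0.01201 m = 5.616e-04 m².
As SI base values: W = 272.2 N, H = 1.705e+09 Pa, K = 4.709e-04.
Wear volume V = K·W·L/H = 4.709e-04 · 272.2 · 8.920 / 1.705e+09 = 6.704e-10 m³.
Wear depth h = V/A = 6.704e-10 / 5.616e-04 = 1.194e-06 m.

value=1.194e-06 m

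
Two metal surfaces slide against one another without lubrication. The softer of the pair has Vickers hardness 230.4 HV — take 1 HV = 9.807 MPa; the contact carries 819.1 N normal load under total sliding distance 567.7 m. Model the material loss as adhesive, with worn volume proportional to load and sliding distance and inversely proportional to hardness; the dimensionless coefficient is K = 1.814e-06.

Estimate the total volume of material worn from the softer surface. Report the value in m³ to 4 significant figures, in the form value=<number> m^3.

value=3.733e-10 m^3

Intermediates are shown rounded; the algebra runs at exact precision. Rounded just once to 4 significant figures.
Convert: Hardness H = 230.4 HV × 9.807 MPa/HV = 2260 MPa = 2.260e+09 Pa.
Restated in SI base units: W = 819.1 N, H = 2.260e+09 Pa, K = 1.814e-06.
Wear volume V = K·W·L/H = 1.814e-06 · 819.1 · 567.7 / 2.260e+09 = 3.733e-10 m³.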